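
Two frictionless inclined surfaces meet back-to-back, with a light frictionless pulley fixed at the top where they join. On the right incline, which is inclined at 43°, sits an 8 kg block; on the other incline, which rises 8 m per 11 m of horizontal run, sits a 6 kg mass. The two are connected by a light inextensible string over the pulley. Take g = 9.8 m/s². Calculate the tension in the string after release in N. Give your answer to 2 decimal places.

Resolve each weight along its own incline: the 8 kg mass has component 8 × 9.8 × sin 43° = 53.469 N down its slope, and the 6 kg mass has 6 × 9.8 × sin 36.03° = 34.584 N down its slope.
The 8 kg side's 53.469 N exceeds the other side's 34.584 N, so that mass slides down and the 6 kg mass slides up. Taking that direction as positive, Newton's second law for the whole system gives 53.469 − 34.584 = (8 + 6) a, so a = 18.885 / 14 = 1.3489 m/s².
For the 6 kg mass (up-slope positive): T − 34.584 = 6 × 1.3489, so T = 42.677 N.

42.68 N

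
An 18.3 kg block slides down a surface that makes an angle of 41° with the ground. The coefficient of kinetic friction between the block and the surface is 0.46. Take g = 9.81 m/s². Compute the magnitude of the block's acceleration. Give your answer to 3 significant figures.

Resolving the weight along the incline: the component pulling the block down the slope is mg sin 41° = 18.3 × 9.81 × 0.6561 = 117.785 N, and the normal force is N = mg cos 41° = 18.3 × 9.81 × 0.7547 = 135.486 N.
Kinetic friction acts up the slope with magnitude f = μN = 0.46 × 135.486 = 62.324 N.
Net force along the incline is 117.785 − 62.324 = 55.461 N, so a = 55.461 / 18.3 = 3.0307 m/s².

3.03 m/s²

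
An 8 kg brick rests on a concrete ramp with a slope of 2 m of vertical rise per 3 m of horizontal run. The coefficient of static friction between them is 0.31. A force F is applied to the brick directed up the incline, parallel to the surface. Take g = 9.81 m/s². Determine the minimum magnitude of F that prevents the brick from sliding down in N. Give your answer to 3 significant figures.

23.3 N

The normal force is N = mg cos 33.69° = 65.299 N. With F at its minimum the brick is on the verge of sliding down, so static friction is at its maximum μ_s N = 0.31 × 65.299 = 20.243 N and acts up the slope.
Equilibrium along the incline: F + μ_s N = mg sin 33.69°, so F = 43.533 − 20.243 = 23.290 N.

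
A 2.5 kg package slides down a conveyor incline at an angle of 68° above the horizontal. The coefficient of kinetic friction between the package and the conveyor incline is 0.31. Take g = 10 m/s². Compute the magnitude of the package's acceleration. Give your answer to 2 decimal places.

Resolving the weight along the incline: the component pulling the package down the slope is mg sin 68° = 2.5 × 10 × 0.9272 = 23.180 N, and the normal force is N = mg cos 68° = 2.5 × 10 × 0.3746 = 9.365 N.
Kinetic friction acts up the slope with magnitude f = μN = 0.31 × 9.365 = 2.903 N.
Net force along the incline is 23.180 − 2.903 = 20.277 N, so a = 20.277 / 2.5 = 8.1108 m/s².

8.11 m/s²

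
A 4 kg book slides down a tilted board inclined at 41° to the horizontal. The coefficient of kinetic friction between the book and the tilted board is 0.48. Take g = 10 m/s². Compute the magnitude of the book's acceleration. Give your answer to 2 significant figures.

Resolving the weight along the incline: the component pulling the book down the slope is mg sin 41° = 4 × 10 × 0.6561 = 26.244 N, and the normal force is N = mg cos 41° = 4 × 10 × 0.7547 = 30.188 N.
Kinetic friction acts up the slope with magnitude f = μN = 0.48 × 30.188 = 14.490 N.
Net force along the incline is 26.244 − 14.490 = 11.754 N, so a = 11.754 / 4 = 2.9385 m/s².

2.9 m/s²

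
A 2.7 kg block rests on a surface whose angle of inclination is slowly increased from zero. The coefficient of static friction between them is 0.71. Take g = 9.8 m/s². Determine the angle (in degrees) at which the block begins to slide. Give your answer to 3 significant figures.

At the threshold of sliding, static friction is at its maximum μ_s N and exactly balances the weight component along the incline: mg sin θ = μ_s mg cos θ.
Hence tan θ = μ_s = 0.71, so θ = arctan(0.71) = 35.3748°.

35.4°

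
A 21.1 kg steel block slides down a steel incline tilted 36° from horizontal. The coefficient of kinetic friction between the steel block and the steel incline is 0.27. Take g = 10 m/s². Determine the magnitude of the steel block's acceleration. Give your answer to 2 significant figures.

Resolving the weight along the incline: the component pulling the steel block down the slope is mg sin 36° = 21.1 × 10 × 0.5878 = 124.026 N, and the normal force is N = mg cos 36° = 21.1 × 10 × 0.8090 = 170.699 N.
Kinetic friction acts up the slope with magnitude f = μN = 0.27 × 170.699 = 46.089 N.
Net force along the incline is 124.026 − 46.089 = 77.937 N, so a = 77.937 / 21.1 = 3.6937 m/s².

3.7 m/s²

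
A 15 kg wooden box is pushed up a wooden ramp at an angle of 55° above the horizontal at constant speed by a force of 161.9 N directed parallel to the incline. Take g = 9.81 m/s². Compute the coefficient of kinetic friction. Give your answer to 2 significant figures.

0.49

At constant speed ΣF = 0 along the incline. The applied 161.9 N acts up the slope; the weight component mg sin 55° = 120.538 N and kinetic friction μN both act down the slope.
So 161.9 = 120.538 + μ × 84.402, giving μ = (161.9 − 120.538) / 84.402 = 0.4901.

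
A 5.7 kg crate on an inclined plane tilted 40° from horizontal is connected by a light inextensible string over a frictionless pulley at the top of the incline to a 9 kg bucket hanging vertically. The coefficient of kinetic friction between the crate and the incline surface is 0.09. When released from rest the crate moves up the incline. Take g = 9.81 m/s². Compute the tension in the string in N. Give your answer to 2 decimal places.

58.60 N

For the crate on the incline: the weight component along the slope is m₁g sin 40° = 5.7 × 9.81 × 0.6428 = 35.943 N and the normal force is N = m₁g cos 40° = 42.835 N.
Kinetic friction opposes the crate's motion up the incline: f = μN = 0.09 × 42.835 = 3.855 N acting down the slope.
Newton's second law for the crate (up-slope positive): T − 35.943 − 3.855 = 5.7 a. For the hanging bucket (downward positive): 9 × 9.81 − T = 9 a.
Adding the two equations eliminates T: 48.492 = 14.7 a, so a = 3.2988 m/s².
Then from the hanging bucket's equation, T = 9 × (9.81 − 3.2988) = 58.601 N.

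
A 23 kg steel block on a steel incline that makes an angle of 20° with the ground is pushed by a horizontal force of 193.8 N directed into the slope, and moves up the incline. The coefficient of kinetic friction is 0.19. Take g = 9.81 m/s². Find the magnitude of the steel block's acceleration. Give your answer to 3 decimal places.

The horizontal push has components F cos 20° = 193.8 × 0.9397 = 182.114 N up the incline and F sin 20° = 193.8 × 0.3420 = 66.280 N pressing into the surface.
The normal force is therefore N = mg cos 20° + F sin 20° = 212.025 + 66.280 = 278.305 N, and kinetic friction down the slope is μN = 0.19 × 278.305 = 52.878 N.
Along the incline: F cos 20° − mg sin 20° − μN = ma, so 182.114 − 77.165 − 52.878 = 23 a, giving a = 2.2640 m/s².

2.264 m/s²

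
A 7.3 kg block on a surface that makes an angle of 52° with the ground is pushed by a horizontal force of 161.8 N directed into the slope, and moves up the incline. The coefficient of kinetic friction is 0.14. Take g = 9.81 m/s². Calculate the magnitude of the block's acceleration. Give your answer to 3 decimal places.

The horizontal push has components F cos 52° = 161.8 × 0.6157 = 99.620 N up the incline and F sin 52° = 161.8 × 0.7880 = 127.498 N pressing into the surface.
The normal force is therefore N = mg cos 52° + F sin 52° = 44.092 + 127.498 = 171.590 N, and kinetic friction down the slope is μN = 0.14 × 171.590 = 24.023 N.
Along the incline: F cos 52° − mg sin 52° − μN = ma, so 99.620 − 56.431 − 24.023 = 7.3 a, giving a = 2.6255 m/s².

2.625 m/s²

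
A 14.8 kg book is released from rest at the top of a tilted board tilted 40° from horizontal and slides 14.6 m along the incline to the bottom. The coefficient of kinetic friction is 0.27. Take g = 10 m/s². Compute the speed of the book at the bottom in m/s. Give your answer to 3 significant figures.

11.3 m/s

The weight component along the incline is mg sin 40° = 95.133 N and the normal force is N = mg cos 40° = 113.375 N.
Friction up the slope is f = μN = 0.27 × 113.375 = 30.611 N, so the net downslope force is 95.133 − 30.611 = 64.522 N and a = 64.522 / 14.8 = 4.3596 m/s².
Starting from rest over a distance of 14.6 m, v² = 2aL = 2 × 4.3596 × 14.6 = 127.3003, so v = 11.2827 m/s.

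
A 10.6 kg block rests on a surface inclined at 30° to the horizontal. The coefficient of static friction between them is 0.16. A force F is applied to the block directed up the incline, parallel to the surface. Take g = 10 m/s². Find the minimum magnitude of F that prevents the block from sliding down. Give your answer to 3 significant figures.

38.3 N

The normal force is N = mg cos 30° = 91.799 N. With F at its minimum the block is on the verge of sliding down, so static friction is at its maximum μ_s N = 0.16 × 91.799 = 14.688 N and acts up the slope.
Equilibrium along the incline: F + μ_s N = mg sin 30°, so F = 53.000 − 14.688 = 38.312 N.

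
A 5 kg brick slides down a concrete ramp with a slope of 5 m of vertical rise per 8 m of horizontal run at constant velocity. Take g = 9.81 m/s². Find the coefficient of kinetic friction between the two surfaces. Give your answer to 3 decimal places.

0.625

At constant velocity the net force along the incline is zero: mg sin 32.01° = μ mg cos 32.01°.
So μ = tan 32.01° = 0.5300 / 0.8480 = 0.6250.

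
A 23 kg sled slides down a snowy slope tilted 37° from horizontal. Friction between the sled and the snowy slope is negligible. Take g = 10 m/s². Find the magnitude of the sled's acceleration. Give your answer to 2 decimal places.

6.02 m/s²

Resolving the weight along the incline: the component pulling the sled down the slope is mg sin 37° = 23 × 10 × 0.6018 = 138.414 N, and the normal force is N = mg cos 37° = 23 × 10 × 0.7986 = 183.678 N.
With no friction the net force along the incline is 138.414 N, so a = g sin 37° = 138.414 / 23 = 6.0180 m/s².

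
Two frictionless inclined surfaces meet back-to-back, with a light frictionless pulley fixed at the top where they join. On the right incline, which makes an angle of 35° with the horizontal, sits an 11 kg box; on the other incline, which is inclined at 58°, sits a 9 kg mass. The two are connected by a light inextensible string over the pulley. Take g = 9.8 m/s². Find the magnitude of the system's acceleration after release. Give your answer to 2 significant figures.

0.65 m/s²

Resolve each weight along its own incline: the 11 kg mass has component 11 × 9.8 × sin 35° = 61.832 N down its slope, and the 9 kg mass has 9 × 9.8 × sin 58° = 74.798 N down its slope.
The 9 kg side's 74.798 N exceeds the other side's 61.832 N, so that mass slides down and the 11 kg mass slides up. Taking that direction as positive, Newton's second law for the whole system gives 74.798 − 61.832 = (11 + 9) a, so a = 12.966 / 20 = 0.6483 m/s².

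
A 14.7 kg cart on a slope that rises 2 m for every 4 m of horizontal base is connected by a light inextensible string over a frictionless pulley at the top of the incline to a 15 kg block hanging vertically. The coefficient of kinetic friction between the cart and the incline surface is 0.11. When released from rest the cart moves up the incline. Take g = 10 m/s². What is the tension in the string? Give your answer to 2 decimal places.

114.75 N

For the cart on the incline: the weight component along the slope is m₁g sin 26.57° = 14.7 × 10 × 0.4472 = 65.738 N and the normal force is N = m₁g cos 26.57° = 131.481 N.
Kinetic friction opposes the cart's motion up the incline: f = μN = 0.11 × 131.481 = 14.463 N acting down the slope.
Newton's second law for the cart (up-slope positive): T − 65.738 − 14.463 = 14.7 a. For the hanging block (downward positive): 15 × 10 − T = 15 a.
Adding the two equations eliminates T: 69.799 = 29.7 a, so a = 2.3501 m/s².
Then from the hanging block's equation, T = 15 × (10 − 2.3501) = 114.749 N.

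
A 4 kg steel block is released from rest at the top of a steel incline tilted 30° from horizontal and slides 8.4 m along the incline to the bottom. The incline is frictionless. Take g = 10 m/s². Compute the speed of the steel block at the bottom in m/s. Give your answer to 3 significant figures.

9.17 m/s

The weight component along the incline is mg sin 30° = 20.000 N and the normal force is N = mg cos 30° = 34.641 N.
With no friction, a = g sin 30° = 5.0000 m/s².
Starting from rest over a distance of 8.4 m, v² = 2aL = 2 × 5.0000 × 8.4 = 84.0000, so v = 9.1652 m/s.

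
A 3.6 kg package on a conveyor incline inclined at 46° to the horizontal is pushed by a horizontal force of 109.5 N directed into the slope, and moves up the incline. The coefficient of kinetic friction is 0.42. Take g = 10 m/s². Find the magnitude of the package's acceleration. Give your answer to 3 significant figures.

The horizontal push has components F cos 46° = 109.5 × 0.6947 = 76.070 N up the incline and F sin 46° = 109.5 × 0.7193 = 78.763 N pressing into the surface.
The normal force is therefore N = mg cos 46° + F sin 46° = 25.009 + 78.763 = 103.772 N, and kinetic friction down the slope is μN = 0.42 × 103.772 = 43.584 N.
Along the incline: F cos 46° − mg sin 46° − μN = ma, so 76.070 − 25.895 − 43.584 = 3.6 a, giving a = 1.8308 m/s².

1.83 m/s²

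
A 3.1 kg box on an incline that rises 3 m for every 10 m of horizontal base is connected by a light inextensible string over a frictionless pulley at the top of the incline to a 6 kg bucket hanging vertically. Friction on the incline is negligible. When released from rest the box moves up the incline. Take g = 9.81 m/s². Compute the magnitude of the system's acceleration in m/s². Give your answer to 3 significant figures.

For the box on the incline: the weight component along the slope is m₁g sin 16.70° = 3.1 × 9.81 × 0.2873 = 8.737 N and the normal force is N = m₁g cos 16.70° = 29.128 N.
Newton's second law for the box (up-slope positive): T − 8.737 = 3.1 a. For the hanging bucket (downward positive): 6 × 9.81 − T = 6 a.
Adding the two equations eliminates T: 50.123 = 9.1 a, so a = 5.5080 m/s².

5.51 m/s²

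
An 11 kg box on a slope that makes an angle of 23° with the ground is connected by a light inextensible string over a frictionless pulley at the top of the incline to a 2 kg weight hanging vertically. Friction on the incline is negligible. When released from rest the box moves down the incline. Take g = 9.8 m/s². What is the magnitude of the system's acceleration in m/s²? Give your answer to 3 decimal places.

For the box on the incline: the weight component along the slope is m₁g sin 23° = 11 × 9.8 × 0.3907 = 42.117 N and the normal force is N = m₁g cos 23° = 99.230 N.
Newton's second law for the box (down-slope positive): 42.117 − T = 11 a. For the hanging weight (upward positive): T − 2 × 9.8 = 2 a.
Adding the two equations eliminates T: 22.517 = 13 a, so a = 1.7321 m/s².

1.732 m/s²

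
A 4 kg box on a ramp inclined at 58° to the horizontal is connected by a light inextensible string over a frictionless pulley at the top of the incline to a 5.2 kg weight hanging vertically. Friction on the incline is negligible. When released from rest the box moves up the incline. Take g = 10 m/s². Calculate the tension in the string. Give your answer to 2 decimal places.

For the box on the incline: the weight component along the slope is m₁g sin 58° = 4 × 10 × 0.8480 = 33.920 N and the normal force is N = m₁g cos 58° = 21.197 N.
Newton's second law for the box (up-slope positive): T − 33.920 = 4 a. For the hanging weight (downward positive): 5.2 × 10 − T = 5.2 a.
Adding the two equations eliminates T: 18.080 = 9.2 a, so a = 1.9652 m/s².
Then from the hanging weight's equation, T = 5.2 × (10 − 1.9652) = 41.781 N.

41.78 N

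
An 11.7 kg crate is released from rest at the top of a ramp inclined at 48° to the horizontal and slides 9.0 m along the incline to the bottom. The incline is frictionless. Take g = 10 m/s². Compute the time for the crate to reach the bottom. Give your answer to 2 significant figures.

The weight component along the incline is mg sin 48° = 86.948 N and the normal force is N = mg cos 48° = 78.288 N.
With no friction, a = g sin 48° = 7.4314 m/s².
Starting from rest, L = ½at², so t = √(2L/a) = √(2 × 9.0 / 7.4314) = 1.5563 s.

1.6 s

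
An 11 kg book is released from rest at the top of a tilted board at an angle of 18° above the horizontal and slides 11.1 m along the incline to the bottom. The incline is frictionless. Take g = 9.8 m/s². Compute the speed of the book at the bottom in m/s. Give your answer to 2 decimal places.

The weight component along the incline is mg sin 18° = 33.312 N and the normal force is N = mg cos 18° = 102.524 N.
With no friction, a = g sin 18° = 3.0284 m/s².
Starting from rest over a distance of 11.1 m, v² = 2aL = 2 × 3.0284 × 11.1 = 67.2305, so v = 8.1994 m/s.

8.20 m/s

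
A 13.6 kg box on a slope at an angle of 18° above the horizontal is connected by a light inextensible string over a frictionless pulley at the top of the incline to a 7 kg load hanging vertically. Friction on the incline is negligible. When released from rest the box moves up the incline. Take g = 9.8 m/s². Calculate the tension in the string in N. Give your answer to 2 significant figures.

For the box on the incline: the weight component along the slope is m₁g sin 18° = 13.6 × 9.8 × 0.3090 = 41.184 N and the normal force is N = m₁g cos 18° = 126.757 N.
Newton's second law for the box (up-slope positive): T − 41.184 = 13.6 a. For the hanging load (downward positive): 7 × 9.8 − T = 7 a.
Adding the two equations eliminates T: 27.416 = 20.6 a, so a = 1.3309 m/s².
Then from the hanging load's equation, T = 7 × (9.8 − 1.3309) = 59.284 N.

59 N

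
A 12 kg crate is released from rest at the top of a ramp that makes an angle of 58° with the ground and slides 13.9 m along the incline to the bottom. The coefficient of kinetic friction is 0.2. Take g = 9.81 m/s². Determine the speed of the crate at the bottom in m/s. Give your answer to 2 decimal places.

The weight component along the incline is mg sin 58° = 99.832 N and the normal force is N = mg cos 58° = 62.382 N.
Friction up the slope is f = μN = 0.2 × 62.382 = 12.476 N, so the net downslope force is 99.832 − 12.476 = 87.356 N and a = 87.356 / 12 = 7.2797 m/s².
Starting from rest over a distance of 13.9 m, v² = 2aL = 2 × 7.2797 × 13.9 = 202.3757, so v = 14.2259 m/s.

14.23 m/s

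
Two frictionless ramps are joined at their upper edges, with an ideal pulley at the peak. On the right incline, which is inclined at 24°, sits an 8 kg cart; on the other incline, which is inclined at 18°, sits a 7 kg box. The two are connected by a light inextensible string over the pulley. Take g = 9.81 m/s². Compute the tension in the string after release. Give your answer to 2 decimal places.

Resolve each weight along its own incline: the 8 kg mass has component 8 × 9.81 × sin 24° = 31.921 N down its slope, and the 7 kg mass has 7 × 9.81 × sin 18° = 21.220 N down its slope.
The 8 kg side's 31.921 N exceeds the other side's 21.220 N, so that mass slides down and the 7 kg mass slides up. Taking that direction as positive, Newton's second law for the whole system gives 31.921 − 21.220 = (8 + 7) a, so a = 10.701 / 15 = 0.7134 m/s².
For the 7 kg mass (up-slope positive): T − 21.220 = 7 × 0.7134, so T = 26.214 N.

26.21 N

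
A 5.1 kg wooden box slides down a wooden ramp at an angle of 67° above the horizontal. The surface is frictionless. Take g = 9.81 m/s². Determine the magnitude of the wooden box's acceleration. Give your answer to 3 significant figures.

Resolving the weight along the incline: the component pulling the wooden box down the slope is mg sin 67° = 5.1 × 9.81 × 0.9205 = 46.054 N, and the normal force is N = mg cos 67° = 5.1 × 9.81 × 0.3907 = 19.547 N.
With no friction the net force along the incline is 46.054 N, so a = g sin 67° = 46.054 / 5.1 = 9.0302 m/s².

9.03 m/s²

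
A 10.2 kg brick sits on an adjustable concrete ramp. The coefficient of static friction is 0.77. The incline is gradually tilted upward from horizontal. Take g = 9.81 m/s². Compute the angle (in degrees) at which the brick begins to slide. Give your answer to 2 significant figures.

38°

At the threshold of sliding, static friction is at its maximum μ_s N and exactly balances the weight component along the incline: mg sin θ = μ_s mg cos θ.
Hence tan θ = μ_s = 0.77, so θ = arctan(0.77) = 37.5963°.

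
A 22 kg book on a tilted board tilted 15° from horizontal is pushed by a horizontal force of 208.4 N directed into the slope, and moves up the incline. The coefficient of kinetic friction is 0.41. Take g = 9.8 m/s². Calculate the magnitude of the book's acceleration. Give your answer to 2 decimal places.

1.73 m/s²

The horizontal push has components F cos 15° = 208.4 × 0.9659 = 201.294 N up the incline and F sin 15° = 208.4 × 0.2588 = 53.934 N pressing into the surface.
The normal force is therefore N = mg cos 15° + F sin 15° = 208.248 + 53.934 = 262.182 N, and kinetic friction down the slope is μN = 0.41 × 262.182 = 107.495 N.
Along the incline: F cos 15° − mg sin 15° − μN = ma, so 201.294 − 55.797 − 107.495 = 22 a, giving a = 1.7274 m/s².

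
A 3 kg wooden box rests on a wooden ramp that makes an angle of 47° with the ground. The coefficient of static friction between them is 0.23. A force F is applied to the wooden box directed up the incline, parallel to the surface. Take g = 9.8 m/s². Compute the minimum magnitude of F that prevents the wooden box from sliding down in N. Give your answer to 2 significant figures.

The normal force is N = mg cos 47° = 20.051 N. With F at its minimum the wooden box is on the verge of sliding down, so static friction is at its maximum μ_s N = 0.23 × 20.051 = 4.612 N and acts up the slope.
Equilibrium along the incline: F + μ_s N = mg sin 47°, so F = 21.502 − 4.612 = 16.890 N.

17 N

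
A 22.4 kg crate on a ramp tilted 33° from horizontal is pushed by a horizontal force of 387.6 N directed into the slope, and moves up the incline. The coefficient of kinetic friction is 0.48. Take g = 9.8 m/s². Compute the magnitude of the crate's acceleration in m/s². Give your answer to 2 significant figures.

0.71 m/s²

The horizontal push has components F cos 33° = 387.6 × 0.8387 = 325.080 N up the incline and F sin 33° = 387.6 × 0.5446 = 211.087 N pressing into the surface.
The normal force is therefore N = mg cos 33° + F sin 33° = 184.111 + 211.087 = 395.198 N, and kinetic friction down the slope is μN = 0.48 × 395.198 = 189.695 N.
Along the incline: F cos 33° − mg sin 33° − μN = ma, so 325.080 − 119.551 − 189.695 = 22.4 a, giving a = 0.7069 m/s².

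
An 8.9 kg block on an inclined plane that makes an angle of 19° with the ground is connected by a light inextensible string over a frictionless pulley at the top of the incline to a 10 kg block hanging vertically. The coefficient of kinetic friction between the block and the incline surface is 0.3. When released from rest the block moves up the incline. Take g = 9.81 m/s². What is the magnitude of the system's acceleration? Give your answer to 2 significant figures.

For the block on the incline: the weight component along the slope is m₁g sin 19° = 8.9 × 9.81 × 0.3256 = 28.428 N and the normal force is N = m₁g cos 19° = 82.552 N.
Kinetic friction opposes the block's motion up the incline: f = μN = 0.3 × 82.552 = 24.766 N acting down the slope.
Newton's second law for the block (up-slope positive): T − 28.428 − 24.766 = 8.9 a. For the hanging block (downward positive): 10 × 9.81 − T = 10 a.
Adding the two equations eliminates T: 44.906 = 18.9 a, so a = 2.3760 m/s².

2.4 m/s²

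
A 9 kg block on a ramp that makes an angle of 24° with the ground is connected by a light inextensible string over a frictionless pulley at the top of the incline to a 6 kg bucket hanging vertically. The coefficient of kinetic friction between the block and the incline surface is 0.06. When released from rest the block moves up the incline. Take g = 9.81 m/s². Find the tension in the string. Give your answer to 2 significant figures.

52 N

For the block on the incline: the weight component along the slope is m₁g sin 24° = 9 × 9.81 × 0.4067 = 35.908 N and the normal force is N = m₁g cos 24° = 80.657 N.
Kinetic friction opposes the block's motion up the incline: f = μN = 0.06 × 80.657 = 4.839 N acting down the slope.
Newton's second law for the block (up-slope positive): T − 35.908 − 4.839 = 9 a. For the hanging bucket (downward positive): 6 × 9.81 − T = 6 a.
Adding the two equations eliminates T: 18.113 = 15 a, so a = 1.2075 m/s².
Then from the hanging bucket's equation, T = 6 × (9.81 − 1.2075) = 51.615 N.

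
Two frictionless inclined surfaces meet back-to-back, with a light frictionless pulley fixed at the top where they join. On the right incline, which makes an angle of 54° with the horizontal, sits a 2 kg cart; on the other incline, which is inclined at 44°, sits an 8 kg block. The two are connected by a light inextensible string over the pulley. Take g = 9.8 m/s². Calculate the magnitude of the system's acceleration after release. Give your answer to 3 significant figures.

3.86 m/s²

Resolve each weight along its own incline: the 2 kg mass has component 2 × 9.8 × sin 54° = 15.857 N down its slope, and the 8 kg mass has 8 × 9.8 × sin 44° = 54.461 N down its slope.
The 8 kg side's 54.461 N exceeds the other side's 15.857 N, so that mass slides down and the 2 kg mass slides up. Taking that direction as positive, Newton's second law for the whole system gives 54.461 − 15.857 = (2 + 8) a, so a = 38.604 / 10 = 3.8604 m/s².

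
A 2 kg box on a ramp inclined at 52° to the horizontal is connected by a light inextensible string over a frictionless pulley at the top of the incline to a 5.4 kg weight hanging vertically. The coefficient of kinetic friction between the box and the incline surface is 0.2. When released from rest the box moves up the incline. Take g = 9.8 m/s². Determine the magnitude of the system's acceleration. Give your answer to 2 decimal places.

4.74 m/s²

For the box on the incline: the weight component along the slope is m₁g sin 52° = 2 × 9.8 × 0.7880 = 15.445 N and the normal force is N = m₁g cos 52° = 12.067 N.
Kinetic friction opposes the box's motion up the incline: f = μN = 0.2 × 12.067 = 2.413 N acting down the slope.
Newton's second law for the box (up-slope positive): T − 15.445 − 2.413 = 2 a. For the hanging weight (downward positive): 5.4 × 9.8 − T = 5.4 a.
Adding the two equations eliminates T: 35.062 = 7.4 a, so a = 4.7381 m/s².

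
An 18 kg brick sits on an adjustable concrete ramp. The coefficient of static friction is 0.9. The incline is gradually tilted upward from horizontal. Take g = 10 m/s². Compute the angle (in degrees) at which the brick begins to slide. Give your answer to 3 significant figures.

42.0°

At the threshold of sliding, static friction is at its maximum μ_s N and exactly balances the weight component along the incline: mg sin θ = μ_s mg cos θ.
Hence tan θ = μ_s = 0.9, so θ = arctan(0.9) = 41.9872°.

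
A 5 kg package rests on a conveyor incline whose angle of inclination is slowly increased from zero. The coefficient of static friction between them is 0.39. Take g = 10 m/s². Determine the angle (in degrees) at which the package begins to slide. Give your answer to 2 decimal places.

21.31°

At the threshold of sliding, static friction is at its maximum μ_s N and exactly balances the weight component along the incline: mg sin θ = μ_s mg cos θ.
Hence tan θ = μ_s = 0.39, so θ = arctan(0.39) = 21.3058°.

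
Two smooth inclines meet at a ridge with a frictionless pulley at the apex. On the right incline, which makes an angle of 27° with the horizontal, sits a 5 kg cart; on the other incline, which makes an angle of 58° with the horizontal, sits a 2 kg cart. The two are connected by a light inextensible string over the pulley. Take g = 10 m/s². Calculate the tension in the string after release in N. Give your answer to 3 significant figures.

Resolve each weight along its own incline: the 5 kg mass has component 5 × 10 × sin 27° = 22.700 N down its slope, and the 2 kg mass has 2 × 10 × sin 58° = 16.961 N down its slope.
The 5 kg side's 22.700 N exceeds the other side's 16.961 N, so that mass slides down and the 2 kg mass slides up. Taking that direction as positive, Newton's second law for the whole system gives 22.700 − 16.961 = (5 + 2) a, so a = 5.739 / 7 = 0.8199 m/s².
For the 2 kg mass (up-slope positive): T − 16.961 = 2 × 0.8199, so T = 18.601 N.

18.6 N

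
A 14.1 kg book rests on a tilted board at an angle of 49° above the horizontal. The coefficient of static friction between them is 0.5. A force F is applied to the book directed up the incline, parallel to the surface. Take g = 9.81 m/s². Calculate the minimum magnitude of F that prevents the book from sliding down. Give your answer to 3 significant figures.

59.0 N

The normal force is N = mg cos 49° = 90.747 N. With F at its minimum the book is on the verge of sliding down, so static friction is at its maximum μ_s N = 0.5 × 90.747 = 45.373 N and acts up the slope.
Equilibrium along the incline: F + μ_s N = mg sin 49°, so F = 104.392 − 45.373 = 59.019 N.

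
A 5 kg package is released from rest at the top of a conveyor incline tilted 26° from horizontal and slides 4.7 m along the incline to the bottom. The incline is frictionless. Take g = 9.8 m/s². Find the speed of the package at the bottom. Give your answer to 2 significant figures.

The weight component along the incline is mg sin 26° = 21.480 N and the normal force is N = mg cos 26° = 44.041 N.
With no friction, a = g sin 26° = 4.2960 m/s².
Starting from rest over a distance of 4.7 m, v² = 2aL = 2 × 4.2960 × 4.7 = 40.3824, so v = 6.3547 m/s.

6.4 m/s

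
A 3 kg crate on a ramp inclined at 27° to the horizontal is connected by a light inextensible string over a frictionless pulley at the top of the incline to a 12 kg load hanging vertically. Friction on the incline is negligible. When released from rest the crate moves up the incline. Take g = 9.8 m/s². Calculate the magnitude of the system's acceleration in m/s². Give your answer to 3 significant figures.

For the crate on the incline: the weight component along the slope is m₁g sin 27° = 3 × 9.8 × 0.4540 = 13.348 N and the normal force is N = m₁g cos 27° = 26.196 N.
Newton's second law for the crate (up-slope positive): T − 13.348 = 3 a. For the hanging load (downward positive): 12 × 9.8 − T = 12 a.
Adding the two equations eliminates T: 104.252 = 15 a, so a = 6.9501 m/s².

6.95 m/s²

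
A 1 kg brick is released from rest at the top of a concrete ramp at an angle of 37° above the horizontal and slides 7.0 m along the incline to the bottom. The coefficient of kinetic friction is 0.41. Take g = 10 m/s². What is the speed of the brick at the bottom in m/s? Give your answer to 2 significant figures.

6.2 m/s

The weight component along the incline is mg sin 37° = 6.018 N and the normal force is N = mg cos 37° = 7.986 N.
Friction up the slope is f = μN = 0.41 × 7.986 = 3.274 N, so the net downslope force is 6.018 − 3.274 = 2.744 N and a = 2.744 / 1 = 2.7440 m/s².
Starting from rest over a distance of 7.0 m, v² = 2aL = 2 × 2.7440 × 7.0 = 38.4160, so v = 6.1981 m/s.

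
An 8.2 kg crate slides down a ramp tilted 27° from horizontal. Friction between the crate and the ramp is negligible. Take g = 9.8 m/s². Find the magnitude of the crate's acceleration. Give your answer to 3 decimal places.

4.449 m/s²

Resolving the weight along the incline: the component pulling the crate down the slope is mg sin 27° = 8.2 × 9.8 × 0.4540 = 36.483 N, and the normal force is N = mg cos 27° = 8.2 × 9.8 × 0.8910 = 71.601 N.
With no friction the net force along the incline is 36.483 N, so a = g sin 27° = 36.483 / 8.2 = 4.4491 m/s².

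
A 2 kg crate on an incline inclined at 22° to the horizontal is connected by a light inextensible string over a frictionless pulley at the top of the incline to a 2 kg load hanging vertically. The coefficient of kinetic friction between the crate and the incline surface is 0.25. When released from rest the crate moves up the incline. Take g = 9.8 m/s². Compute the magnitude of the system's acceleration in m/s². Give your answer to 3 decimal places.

For the crate on the incline: the weight component along the slope is m₁g sin 22° = 2 × 9.8 × 0.3746 = 7.342 N and the normal force is N = m₁g cos 22° = 18.173 N.
Kinetic friction opposes the crate's motion up the incline: f = μN = 0.25 × 18.173 = 4.543 N acting down the slope.
Newton's second law for the crate (up-slope positive): T − 7.342 − 4.543 = 2 a. For the hanging load (downward positive): 2 × 9.8 − T = 2 a.
Adding the two equations eliminates T: 7.715 = 4 a, so a = 1.9287 m/s².

1.929 m/s²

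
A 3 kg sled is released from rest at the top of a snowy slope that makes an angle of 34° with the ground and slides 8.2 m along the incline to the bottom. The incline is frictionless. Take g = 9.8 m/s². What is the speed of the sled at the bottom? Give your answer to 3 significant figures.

9.48 m/s

The weight component along the incline is mg sin 34° = 16.440 N and the normal force is N = mg cos 34° = 24.374 N.
With no friction, a = g sin 34° = 5.4801 m/s².
Starting from rest over a distance of 8.2 m, v² = 2aL = 2 × 5.4801 × 8.2 = 89.8736, so v = 9.4802 m/s.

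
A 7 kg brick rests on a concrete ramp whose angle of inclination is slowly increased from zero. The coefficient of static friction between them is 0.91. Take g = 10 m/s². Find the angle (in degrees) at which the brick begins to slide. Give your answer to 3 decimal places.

42.302°

At the threshold of sliding, static friction is at its maximum μ_s N and exactly balances the weight component along the incline: mg sin θ = μ_s mg cos θ.
Hence tan θ = μ_s = 0.91, so θ = arctan(0.91) = 42.3022°.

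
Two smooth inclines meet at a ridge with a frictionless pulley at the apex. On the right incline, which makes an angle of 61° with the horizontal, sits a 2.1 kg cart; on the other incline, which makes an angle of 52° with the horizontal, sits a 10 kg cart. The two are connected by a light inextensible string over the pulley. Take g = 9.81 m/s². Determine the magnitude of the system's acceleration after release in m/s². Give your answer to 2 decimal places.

4.90 m/s²

Resolve each weight along its own incline: the 2.1 kg mass has component 2.1 × 9.81 × sin 61° = 18.018 N down its slope, and the 10 kg mass has 10 × 9.81 × sin 52° = 77.304 N down its slope.
The 10 kg side's 77.304 N exceeds the other side's 18.018 N, so that mass slides down and the 2.1 kg mass slides up. Taking that direction as positive, Newton's second law for the whole system gives 77.304 − 18.018 = (2.1 + 10) a, so a = 59.286 / 12.1 = 4.8997 m/s².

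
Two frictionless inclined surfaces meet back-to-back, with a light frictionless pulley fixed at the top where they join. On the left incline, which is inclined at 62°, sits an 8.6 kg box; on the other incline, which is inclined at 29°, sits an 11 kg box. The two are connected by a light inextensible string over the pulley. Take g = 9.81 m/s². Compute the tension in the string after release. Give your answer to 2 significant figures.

Resolve each weight along its own incline: the 8.6 kg mass has component 8.6 × 9.81 × sin 62° = 74.491 N down its slope, and the 11 kg mass has 11 × 9.81 × sin 29° = 52.316 N down its slope.
The 8.6 kg side's 74.491 N exceeds the other side's 52.316 N, so that mass slides down and the 11 kg mass slides up. Taking that direction as positive, Newton's second law for the whole system gives 74.491 − 52.316 = (8.6 + 11) a, so a = 22.175 / 19.6 = 1.1314 m/s².
For the 11 kg mass (up-slope positive): T − 52.316 = 11 × 1.1314, so T = 64.761 N.

65 N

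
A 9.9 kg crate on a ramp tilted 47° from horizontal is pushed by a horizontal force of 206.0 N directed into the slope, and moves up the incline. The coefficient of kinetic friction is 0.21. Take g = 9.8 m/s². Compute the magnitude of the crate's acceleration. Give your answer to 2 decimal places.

The horizontal push has components F cos 47° = 206.0 × 0.6820 = 140.492 N up the incline and F sin 47° = 206.0 × 0.7314 = 150.668 N pressing into the surface.
The normal force is therefore N = mg cos 47° + F sin 47° = 66.168 + 150.668 = 216.836 N, and kinetic friction down the slope is μN = 0.21 × 216.836 = 45.536 N.
Along the incline: F cos 47° − mg sin 47° − μN = ma, so 140.492 − 70.960 − 45.536 = 9.9 a, giving a = 2.4238 m/s².

2.42 m/s²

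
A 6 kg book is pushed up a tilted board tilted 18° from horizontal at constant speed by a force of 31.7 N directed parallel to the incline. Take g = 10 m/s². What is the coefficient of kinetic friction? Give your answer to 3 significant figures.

At constant speed ΣF = 0 along the incline. The applied 31.7 N acts up the slope; the weight component mg sin 18° = 18.541 N and kinetic friction μN both act down the slope.
So 31.7 = 18.541 + μ × 57.063, giving μ = (31.7 − 18.541) / 57.063 = 0.2306.

0.231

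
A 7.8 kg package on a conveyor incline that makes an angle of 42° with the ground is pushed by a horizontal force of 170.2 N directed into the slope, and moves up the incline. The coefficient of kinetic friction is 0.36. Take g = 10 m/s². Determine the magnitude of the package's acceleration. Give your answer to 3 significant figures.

1.59 m/s²

The horizontal push has components F cos 42° = 170.2 × 0.7431 = 126.476 N up the incline and F sin 42° = 170.2 × 0.6691 = 113.881 N pressing into the surface.
The normal force is therefore N = mg cos 42° + F sin 42° = 57.962 + 113.881 = 171.843 N, and kinetic friction down the slope is μN = 0.36 × 171.843 = 61.863 N.
Along the incline: F cos 42° − mg sin 42° − μN = ma, so 126.476 − 52.190 − 61.863 = 7.8 a, giving a = 1.5927 m/s².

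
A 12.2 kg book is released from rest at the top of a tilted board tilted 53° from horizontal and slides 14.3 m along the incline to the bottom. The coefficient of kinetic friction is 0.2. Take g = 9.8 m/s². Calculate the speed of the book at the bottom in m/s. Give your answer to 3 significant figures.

13.8 m/s

The weight component along the incline is mg sin 53° = 95.485 N and the normal force is N = mg cos 53° = 71.953 N.
Friction up the slope is f = μN = 0.2 × 71.953 = 14.391 N, so the net downslope force is 95.485 − 14.391 = 81.094 N and a = 81.094 / 12.2 = 6.6470 m/s².
Starting from rest over a distance of 14.3 m, v² = 2aL = 2 × 6.6470 × 14.3 = 190.1042, so v = 13.7878 m/s.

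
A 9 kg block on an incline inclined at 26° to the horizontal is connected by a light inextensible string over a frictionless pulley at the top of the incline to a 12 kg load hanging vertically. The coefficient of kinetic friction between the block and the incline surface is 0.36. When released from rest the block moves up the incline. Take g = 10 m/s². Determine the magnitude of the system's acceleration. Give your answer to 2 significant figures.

2.4 m/s²

For the block on the incline: the weight component along the slope is m₁g sin 26° = 9 × 10 × 0.4384 = 39.456 N and the normal force is N = m₁g cos 26° = 80.891 N.
Kinetic friction opposes the block's motion up the incline: f = μN = 0.36 × 80.891 = 29.121 N acting down the slope.
Newton's second law for the block (up-slope positive): T − 39.456 − 29.121 = 9 a. For the hanging load (downward positive): 12 × 10 − T = 12 a.
Adding the two equations eliminates T: 51.423 = 21 a, so a = 2.4487 m/s².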